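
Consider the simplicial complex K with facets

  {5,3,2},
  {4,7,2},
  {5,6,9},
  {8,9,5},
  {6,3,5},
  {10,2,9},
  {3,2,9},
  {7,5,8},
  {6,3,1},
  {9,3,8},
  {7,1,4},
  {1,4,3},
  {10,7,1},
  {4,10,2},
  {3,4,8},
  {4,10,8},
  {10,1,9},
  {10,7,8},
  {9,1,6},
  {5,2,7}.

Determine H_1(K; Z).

H_1 ≅ Z ⊕ Z/2Z.

Order the vertices as 1 < 2 < 3 < 4 < 5 < 6 < 7 < 8 < 9 < 10. Listing each simplex with vertices in this order, K has dimension 2 with simplices:

  0-simplices (10): [1], [2], [3], [4], [5], [6], [7], [8], [9], [10]
  1-simplices (30): (30 of them)
  2-simplices (20): (20 of them)

giving chain groups C_0 ≅ Z^10, C_1 ≅ Z^30, C_2 ≅ Z^20.

Boundary ∂_1: C_1 → C_0 maps an edge to its endpoints' difference, ∂[p,q] = q − p. For instance
  ∂[8,9] = [9] − [8].
As a 10×30 matrix over Z this has rank 9, with invariant factors (1,1,1,1,1,1,1,1,1).

The boundary map ∂_2: C_2 → C_1 acts by ∂[p,q,r] = [q,r] − [p,r] + [p,q]. For instance
  ∂[5,8,9] = [8,9] − [5,9] + [5,8],
  ∂[1,3,4] = [3,4] − [1,4] + [1,3].
As a 30×20 matrix over Z this has rank 20, with invariant factors (1,1,1,1,1,1,1,1,1,1,1,1,1,1,1,1,1,1,1,2).

From H_k ≅ ker(∂_k) / im(∂_{k+1}) we obtain:

  H_1: rank ker ∂_1 − rank ∂_2 = (30 − 9) − 20 = 1, and ∂_2 has invariant factor 2 > 1, so H_1 ≅ Z ⊕ Z/2Z.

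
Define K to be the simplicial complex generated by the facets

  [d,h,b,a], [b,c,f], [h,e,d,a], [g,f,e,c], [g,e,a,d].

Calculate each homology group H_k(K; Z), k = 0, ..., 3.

H_0 = Z,  H_1 = Z,  H_2 = 0,  H_3 = 0.

We work with the vertex ordering a < b < c < d < e < f < g < h. The simplices of K, each written with vertices in increasing order, are:

  0-simplices (8): a, b, c, d, e, f, g, h
  1-simplices (19): ab, ad, ae, ag, ah, bc, bd, bf, bh, ce, cf, cg, de, dg, dh, ef, eg, eh, fg
  2-simplices (15): abd, abh, ade, adg, adh, aeg, aeh, bcf, bdh, cef, ceg, cfg, deg, deh, efg
  3-simplices (4): abdh, adeg, adeh, cefg

so the chain groups are C_0 ≅ Z^8, C_1 ≅ Z^19, C_2 ≅ Z^15, C_3 ≅ Z^4.

∂_1: C_1 → C_0 maps an edge to its endpoints' difference, ∂[p,q] = q − p. For instance
  ∂fg = g − f.
This gives a 8×19 integer matrix of rank 7; reducing to Smith normal form yields diagonal entries (1,1,1,1,1,1,1).

∂_2: C_2 → C_1 acts by ∂[p,q,r] = [q,r] − [p,r] + [p,q]. For instance
  ∂cfg = fg − cg + cf,
  ∂efg = fg − eg + ef.
This gives a 19×15 integer matrix of rank 11; reducing to Smith normal form yields diagonal entries (1,1,1,1,1,1,1,1,1,1,1).

The boundary map ∂_3: C_3 → C_2 sends each 3-simplex σ to the alternating sum Σ_i (−1)^i (σ with its i-th vertex removed). For instance
  ∂cefg = efg − cfg + ceg − cef,
  ∂adeh = deh − aeh + adh − ade.
This gives a 15×4 integer matrix of rank 4; reducing to Smith normal form yields diagonal entries (1,1,1,1).

Computing H_k = (kernel of ∂_k) / (image of ∂_{k+1}):

  H_0: rank C_0 − rank ∂_1 = 8 − 7 = 1, and the invariant factors of ∂_1 are all 1, so H_0 ≅ Z.
  H_1: rank ker ∂_1 − rank ∂_2 = (19 − 7) − 11 = 1, and the invariant factors of ∂_2 are all 1, so H_1 ≅ Z.
  H_2: rank ker ∂_2 − rank ∂_3 = (15 − 11) − 4 = 0, and the invariant factors of ∂_3 are all 1, so H_2 ≅ 0.
  H_3: rank ker ∂_3 − rank ∂_4 = (4 − 4) − 0 = 0, and there is no ∂_4, so H_3 ≅ 0.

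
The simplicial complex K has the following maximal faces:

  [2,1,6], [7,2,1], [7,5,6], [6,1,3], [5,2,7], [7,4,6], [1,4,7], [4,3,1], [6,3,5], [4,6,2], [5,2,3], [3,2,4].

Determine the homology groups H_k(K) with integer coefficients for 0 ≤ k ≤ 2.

H_0 ≅ Z,  H_1 ≅ Z/2,  H_2 = 0.

Fix the vertex order 1 < 2 < 3 < 4 < 5 < 6 < 7 and write every simplex with vertices in increasing order. Then dim K = 2 and the simplices of K are:

  0-simplices (7): [1], [2], [3], [4], [5], [6], [7]
  1-simplices (18): [1,2], [1,3], [1,4], [1,6], [1,7], [2,3], [2,4], [2,5], [2,6], [2,7], [3,4], [3,5], [3,6], [4,6], [4,7], [5,6], [5,7], [6,7]
  2-simplices (12): [1,2,6], [1,2,7], [1,3,4], [1,3,6], [1,4,7], [2,3,4], [2,3,5], [2,4,6], [2,5,7], [3,5,6], [4,6,7], [5,6,7]

giving chain groups C_0 ≅ Z^7, C_1 ≅ Z^18, C_2 ≅ Z^12.

∂_1: C_1 → C_0 is given by ∂[p,q] = [q] − [p].
As a 7×18 matrix over Z this has rank 6, with invariant factors (1,1,1,1,1,1).

Boundary ∂_2: C_2 → C_1 acts by ∂[p,q,r] = [q,r] − [p,r] + [p,q]. For instance
  ∂[1,2,6] = [2,6] − [1,6] + [1,2],
  ∂[2,3,4] = [3,4] − [2,4] + [2,3].
As a 18×12 matrix over Z this has rank 12, with invariant factors (1,1,1,1,1,1,1,1,1,1,1,2).

Now H_k = ker ∂_k / im ∂_{k+1}, so:

  H_0: rank C_0 − rank ∂_1 = 7 − 6 = 1, and the invariant factors of ∂_1 are all 1, so H_0 = Z.
  H_1: rank ker ∂_1 − rank ∂_2 = (18 − 6) − 12 = 0, and ∂_2 has invariant factor 2 > 1, so H_1 = Z/2.
  H_2: rank ker ∂_2 − rank ∂_3 = (12 − 12) − 0 = 0, and there is no ∂_3, so H_2 = 0.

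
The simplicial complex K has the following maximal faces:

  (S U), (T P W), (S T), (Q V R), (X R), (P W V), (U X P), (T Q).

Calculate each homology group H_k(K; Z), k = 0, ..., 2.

H_0 = Z,  H_1 = Z^3,  H_2 = 0.

Take the total order P < Q < R < S < T < U < V < W < X on the vertex set. Then K (dimension 2) consists of the simplices:

  0-simplices (9): P, Q, R, S, T, U, V, W, X
  1-simplices (15): PT, PU, PV, PW, PX, QR, QT, QV, RV, RX, ST, SU, TW, UX, VW
  2-simplices (4): PTW, PUX, PVW, QRV

giving chain groups C_0 ≅ Z^9, C_1 ≅ Z^15, C_2 ≅ Z^4.

The boundary map ∂_1: C_1 → C_0 maps an edge to its endpoints' difference, ∂[p,q] = q − p.
The 9×15 boundary matrix has rank 8 and Smith normal form diag(1,1,1,1,1,1,1,1).

Boundary ∂_2: C_2 → C_1 sends each 2-simplex [p,q,r] to [q,r] − [p,r] + [p,q]. For instance
  ∂PTW = TW − PW + PT,
  ∂QRV = RV − QV + QR.
The resulting 15×4 matrix has rank 4, and its Smith normal form has invariant factors (1,1,1,1).

From H_k ≅ ker(∂_k) / im(∂_{k+1}) we obtain:

  H_0: rank C_0 − rank ∂_1 = 9 − 8 = 1, and the invariant factors of ∂_1 are all 1, so H_0 = Z.
  H_1: rank ker ∂_1 − rank ∂_2 = (15 − 8) − 4 = 3, and the invariant factors of ∂_2 are all 1, so H_1 = Z^3.
  H_2: rank ker ∂_2 − rank ∂_3 = (4 − 4) − 0 = 0, and there is no ∂_3, so H_2 = 0.

As a check, the Euler characteristic is 9 − 15 + 4 = -2, which agrees with 1 − 3 + 0 = -2.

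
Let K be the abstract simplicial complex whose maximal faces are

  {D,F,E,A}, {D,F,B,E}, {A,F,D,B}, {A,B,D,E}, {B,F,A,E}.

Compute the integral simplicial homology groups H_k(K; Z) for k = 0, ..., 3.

H_0 ≅ Z,  H_1 = 0,  H_2 = 0,  H_3 ≅ Z.

Fix the vertex order A < B < D < E < F and write every simplex with vertices in increasing order. Then dim K = 3 and the simplices of K are:

  0-simplices (5): A, B, D, E, F
  1-simplices (10): AB, AD, AE, AF, BD, BE, BF, DE, DF, EF
  2-simplices (10): ABD, ABE, ABF, ADE, ADF, AEF, BDE, BDF, BEF, DEF
  3-simplices (5): ABDE, ABDF, ABEF, ADEF, BDEF

so the chain groups are C_0 ≅ Z^5, C_1 ≅ Z^10, C_2 ≅ Z^10, C_3 ≅ Z^5.

∂_1: C_1 → C_0 is given by ∂[p,q] = [q] − [p]. For instance
  ∂AE = E − A.
As a 5×10 matrix over Z this has rank 4, with invariant factors (1,1,1,1).

∂_2: C_2 → C_1 acts by ∂[p,q,r] = [q,r] − [p,r] + [p,q]. For instance
  ∂ADF = DF − AF + AD,
  ∂ABF = BF − AF + AB.
This gives a 10×10 integer matrix of rank 6; reducing to Smith normal form yields diagonal entries (1,1,1,1,1,1).

The boundary map ∂_3: C_3 → C_2 sends each 3-simplex σ to the alternating sum Σ_i (−1)^i (σ with its i-th vertex removed). For instance
  ∂ABDE = BDE − ADE + ABE − ABD,
  ∂ABDF = BDF − ADF + ABF − ABD.
As a 10×5 matrix over Z this has rank 4, with invariant factors (1,1,1,1).

Now H_k = ker ∂_k / im ∂_{k+1}, so:

  H_0: rank C_0 − rank ∂_1 = 5 − 4 = 1, and the invariant factors of ∂_1 are all 1, so H_0 ≅ Z.
  H_1: rank ker ∂_1 − rank ∂_2 = (10 − 4) − 6 = 0, and the invariant factors of ∂_2 are all 1, so H_1 ≅ 0.
  H_2: rank ker ∂_2 − rank ∂_3 = (10 − 6) − 4 = 0, and the invariant factors of ∂_3 are all 1, so H_2 ≅ 0.
  H_3: rank ker ∂_3 − rank ∂_4 = (5 − 4) − 0 = 1, and there is no ∂_4, so H_3 ≅ Z.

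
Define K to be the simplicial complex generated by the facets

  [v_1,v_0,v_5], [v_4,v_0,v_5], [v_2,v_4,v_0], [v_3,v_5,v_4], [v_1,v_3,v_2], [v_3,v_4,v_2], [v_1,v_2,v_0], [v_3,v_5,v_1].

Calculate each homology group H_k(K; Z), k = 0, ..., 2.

H_0 ≅ Z,  H_1 = 0,  H_2 ≅ Z.

Fix the vertex order v_0 < v_1 < v_2 < v_3 < v_4 < v_5 and write every simplex with vertices in increasing order. Then dim K = 2 and the simplices of K are:

  0-simplices (6): [v_0], [v_1], [v_2], [v_3], [v_4], [v_5]
  1-simplices (12): [v_0,v_1], [v_0,v_2], [v_0,v_4], [v_0,v_5], [v_1,v_2], [v_1,v_3], [v_1,v_5], [v_2,v_3], [v_2,v_4], [v_3,v_4], [v_3,v_5], [v_4,v_5]
  2-simplices (8): [v_0,v_1,v_2], [v_0,v_1,v_5], [v_0,v_2,v_4], [v_0,v_4,v_5], [v_1,v_2,v_3], [v_1,v_3,v_5], [v_2,v_3,v_4], [v_3,v_4,v_5]

giving chain groups C_0 ≅ Z^6, C_1 ≅ Z^12, C_2 ≅ Z^8.

The boundary map ∂_1: C_1 → C_0 is given by ∂[p,q] = [q] − [p]. For instance
  ∂[v_0,v_1] = [v_1] − [v_0].
As a 6×12 matrix over Z this has rank 5, with invariant factors (1,1,1,1,1).

The boundary map ∂_2: C_2 → C_1 acts by ∂[p,q,r] = [q,r] − [p,r] + [p,q]. For instance
  ∂[v_0,v_2,v_4] = [v_2,v_4] − [v_0,v_4] + [v_0,v_2],
  ∂[v_0,v_1,v_2] = [v_1,v_2] − [v_0,v_2] + [v_0,v_1].
As a 12×8 matrix over Z this has rank 7, with invariant factors (1,1,1,1,1,1,1).

From H_k ≅ ker(∂_k) / im(∂_{k+1}) we obtain:

  H_0: rank C_0 − rank ∂_1 = 6 − 5 = 1, and the invariant factors of ∂_1 are all 1, so H_0 = Z.
  H_1: rank ker ∂_1 − rank ∂_2 = (12 − 5) − 7 = 0, and the invariant factors of ∂_2 are all 1, so H_1 = 0.
  H_2: rank ker ∂_2 − rank ∂_3 = (8 − 7) − 0 = 1, and there is no ∂_3, so H_2 = Z.

As a check, the Euler characteristic is 6 − 12 + 8 = 2, which agrees with 1 − 0 + 1 = 2.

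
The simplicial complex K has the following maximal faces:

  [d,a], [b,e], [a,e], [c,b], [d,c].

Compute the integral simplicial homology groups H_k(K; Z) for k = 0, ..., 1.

K has 5 vertices, 5 edges.
rank ∂_0 = 0, rank ∂_1 = 4 ⇒ b_0 = 5 − 0 − 4 = 1; all invariant factors of ∂_1 are 1 so no torsion. So H_0 ≅ Z.
rank ∂_1 = 4, rank ∂_2 = 0 ⇒ b_1 = 5 − 4 − 0 = 1. So H_1 ≅ Z.

H_0 = Z,  H_1 = Z.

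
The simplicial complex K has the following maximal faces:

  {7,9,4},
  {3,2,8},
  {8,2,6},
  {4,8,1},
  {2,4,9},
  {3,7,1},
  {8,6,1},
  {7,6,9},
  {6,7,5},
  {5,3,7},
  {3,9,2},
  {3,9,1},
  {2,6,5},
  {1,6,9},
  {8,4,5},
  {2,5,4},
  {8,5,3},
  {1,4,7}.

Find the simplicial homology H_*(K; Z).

K has 9 vertices, 27 edges, 18 triangles.
rank ∂_0 = 0, rank ∂_1 = 8 ⇒ b_0 = 9 − 0 − 8 = 1; all invariant factors of ∂_1 are 1 so no torsion. So H_0 ≅ Z.
rank ∂_1 = 8, rank ∂_2 = 18 ⇒ b_1 = 27 − 8 − 18 = 1; ∂_2 has invariant factor(s) [2] giving torsion. So H_1 ≅ Z ⊕ Z_2.
rank ∂_2 = 18, rank ∂_3 = 0 ⇒ b_2 = 18 − 18 − 0 = 0. So H_2 ≅ 0.

H_0 = Z,  H_1 = Z ⊕ Z_2,  H_2 = 0.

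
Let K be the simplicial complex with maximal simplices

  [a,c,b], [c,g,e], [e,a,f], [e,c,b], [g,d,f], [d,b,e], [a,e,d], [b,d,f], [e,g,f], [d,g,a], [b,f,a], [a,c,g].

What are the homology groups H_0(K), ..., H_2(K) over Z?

Fix the vertex order a < b < c < d < e < f < g and write every simplex with vertices in increasing order. Then dim K = 2 and the simplices of K are:

  0-simplices (7): a, b, c, d, e, f, g
  1-simplices (18): ab, ac, ad, ae, af, ag, bc, bd, be, bf, ce, cg, de, df, dg, ef, eg, fg
  2-simplices (12): abc, abf, acg, ade, adg, aef, bce, bde, bdf, ceg, dfg, efg

so the chain groups are C_0 ≅ Z^7, C_1 ≅ Z^18, C_2 ≅ Z^12.

Boundary ∂_1: C_1 → C_0 maps an edge to its endpoints' difference, ∂[p,q] = q − p. For instance
  ∂ab = b − a.
This gives a 7×18 integer matrix of rank 6; reducing to Smith normal form yields diagonal entries (1,1,1,1,1,1).

∂_2: C_2 → C_1 acts by ∂[p,q,r] = [q,r] − [p,r] + [p,q]. For instance
  ∂abc = bc − ac + ab,
  ∂abf = bf − af + ab.
The resulting 18×12 matrix has rank 12, and its Smith normal form has invariant factors (1,1,1,1,1,1,1,1,1,1,1,2).

Reading off H_k = ker ∂_k / im ∂_{k+1}:

  H_0: rank C_0 − rank ∂_1 = 7 − 6 = 1, and the invariant factors of ∂_1 are all 1, so H_0 ≅ Z.
  H_1: rank ker ∂_1 − rank ∂_2 = (18 − 6) − 12 = 0, and ∂_2 has invariant factor 2 > 1, so H_1 ≅ Z/2Z.
  H_2: rank ker ∂_2 − rank ∂_3 = (12 − 12) − 0 = 0, and there is no ∂_3, so H_2 ≅ 0.

H_0 = Z,  H_1 = Z/2Z,  H_2 = 0.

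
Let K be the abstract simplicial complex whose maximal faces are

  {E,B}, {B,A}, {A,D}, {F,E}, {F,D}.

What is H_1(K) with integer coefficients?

Fix the vertex order A < B < D < E < F and write every simplex with vertices in increasing order. Then dim K = 1 and the simplices of K are:

  0-simplices (5): A, B, D, E, F
  1-simplices (5): AB, AD, BE, DF, EF

Hence C_0 ≅ Z^5, C_1 ≅ Z^5.

Boundary ∂_1: C_1 → C_0 sends each edge [p,q] (with p < q) to q − p. For instance
  ∂AB = B − A.
As a 5×5 matrix over Z this has rank 4, with invariant factors (1,1,1,1).

Reading off H_k = ker ∂_k / im ∂_{k+1}:

  H_1: rank ker ∂_1 − rank ∂_2 = (5 − 4) − 0 = 1, and there is no ∂_2, so H_1 ≅ Z.

(K is a triangulation of the circle S^1.)

H_1 ≅ Z.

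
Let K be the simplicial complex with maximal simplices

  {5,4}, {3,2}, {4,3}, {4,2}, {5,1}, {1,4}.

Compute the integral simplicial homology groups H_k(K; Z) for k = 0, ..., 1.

We work with the vertex ordering 1 < 2 < 3 < 4 < 5. The simplices of K, each written with vertices in increasing order, are:

  0-simplices (5): [1], [2], [3], [4], [5]
  1-simplices (6): [1,4], [1,5], [2,3], [2,4], [3,4], [4,5]

so the chain groups are C_0 ≅ Z^5, C_1 ≅ Z^6.

∂_1: C_1 → C_0 maps an edge to its endpoints' difference, ∂[p,q] = q − p.
The resulting 5×6 matrix has rank 4, and its Smith normal form has invariant factors (1,1,1,1).

Now H_k = ker ∂_k / im ∂_{k+1}, so:

  H_0: rank C_0 − rank ∂_1 = 5 − 4 = 1, and the invariant factors of ∂_1 are all 1, so H_0 ≅ Z.
  H_1: rank ker ∂_1 − rank ∂_2 = (6 − 4) − 0 = 2, and there is no ∂_2, so H_1 ≅ Z^2.

(K is a triangulation of a wedge of 2 circles.)

H_0 = Z,  H_1 = Z^2.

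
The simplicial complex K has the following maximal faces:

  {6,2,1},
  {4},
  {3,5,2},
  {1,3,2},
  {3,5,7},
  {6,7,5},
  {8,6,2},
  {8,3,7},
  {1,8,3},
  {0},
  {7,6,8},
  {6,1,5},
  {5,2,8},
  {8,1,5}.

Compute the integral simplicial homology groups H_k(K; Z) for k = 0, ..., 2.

Take the total order 0 < 1 < 2 < 3 < 4 < 5 < 6 < 7 < 8 on the vertex set. Then K (dimension 2) consists of the simplices:

  0-simplices (9): [0], [1], [2], [3], [4], [5], [6], [7], [8]
  1-simplices (18): [1,2], [1,3], [1,5], [1,6], [1,8], [2,3], [2,5], [2,6], [2,8], [3,5], [3,7], [3,8], [5,6], [5,7], [5,8], [6,7], [6,8], [7,8]
  2-simplices (12): [1,2,3], [1,2,6], [1,3,8], [1,5,6], [1,5,8], [2,3,5], [2,5,8], [2,6,8], [3,5,7], [3,7,8], [5,6,7], [6,7,8]

giving chain groups C_0 ≅ Z^9, C_1 ≅ Z^18, C_2 ≅ Z^12.

∂_1: C_1 → C_0 maps an edge to its endpoints' difference, ∂[p,q] = q − p. For instance
  ∂[3,5] = [5] − [3].
This gives a 9×18 integer matrix of rank 6; reducing to Smith normal form yields diagonal entries (1,1,1,1,1,1).

The boundary map ∂_2: C_2 → C_1 maps a triangle to the signed sum of its edges. For instance
  ∂[5,6,7] = [6,7] − [5,7] + [5,6],
  ∂[3,5,7] = [5,7] − [3,7] + [3,5].
The 18×12 boundary matrix has rank 12 and Smith normal form diag(1,1,1,1,1,1,1,1,1,1,1,2).

From H_k ≅ ker(∂_k) / im(∂_{k+1}) we obtain:

  H_0: rank C_0 − rank ∂_1 = 9 − 6 = 3, and the invariant factors of ∂_1 are all 1, so H_0 = Z^3.
  H_1: rank ker ∂_1 − rank ∂_2 = (18 − 6) − 12 = 0, and ∂_2 has invariant factor 2 > 1, so H_1 = Z/2.
  H_2: rank ker ∂_2 − rank ∂_3 = (12 − 12) − 0 = 0, and there is no ∂_3, so H_2 = 0.

(K is a triangulation of the disjoint union of a set of 2 points and the real projective plane RP^2.)

H_0 ≅ Z^3,  H_1 ≅ Z/2,  H_2 = 0.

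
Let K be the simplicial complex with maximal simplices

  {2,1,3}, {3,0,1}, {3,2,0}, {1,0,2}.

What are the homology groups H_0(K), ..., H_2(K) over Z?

H_0 ≅ Z,  H_1 = 0,  H_2 ≅ Z.

Fix the vertex order 0 < 1 < 2 < 3 and write every simplex with vertices in increasing order. Then dim K = 2 and the simplices of K are:

  0-simplices (4): [0], [1], [2], [3]
  1-simplices (6): [0,1], [0,2], [0,3], [1,2], [1,3], [2,3]
  2-simplices (4): [0,1,2], [0,1,3], [0,2,3], [1,2,3]

so the chain groups are C_0 ≅ Z^4, C_1 ≅ Z^6, C_2 ≅ Z^4.

∂_1: C_1 → C_0 maps an edge to its endpoints' difference, ∂[p,q] = q − p.
The resulting 4×6 matrix has rank 3, and its Smith normal form has invariant factors (1,1,1).

The boundary map ∂_2: C_2 → C_1 acts by ∂[p,q,r] = [q,r] − [p,r] + [p,q]. For instance
  ∂[0,2,3] = [2,3] − [0,3] + [0,2],
  ∂[1,2,3] = [2,3] − [1,3] + [1,2].
The 6×4 boundary matrix has rank 3 and Smith normal form diag(1,1,1).

Computing H_k = (kernel of ∂_k) / (image of ∂_{k+1}):

  H_0: rank C_0 − rank ∂_1 = 4 − 3 = 1, and the invariant factors of ∂_1 are all 1, so H_0 ≅ Z.
  H_1: rank ker ∂_1 − rank ∂_2 = (6 − 3) − 3 = 0, and the invariant factors of ∂_2 are all 1, so H_1 ≅ 0.
  H_2: rank ker ∂_2 − rank ∂_3 = (4 − 3) − 0 = 1, and there is no ∂_3, so H_2 ≅ Z.

As a check, the Euler characteristic is 4 − 6 + 4 = 2, which agrees with 1 − 0 + 1 = 2.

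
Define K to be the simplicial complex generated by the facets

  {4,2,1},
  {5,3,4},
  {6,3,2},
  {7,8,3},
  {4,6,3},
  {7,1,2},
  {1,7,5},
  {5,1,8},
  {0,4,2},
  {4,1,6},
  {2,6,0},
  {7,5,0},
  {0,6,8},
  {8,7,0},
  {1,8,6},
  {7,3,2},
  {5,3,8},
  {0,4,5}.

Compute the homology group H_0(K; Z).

H_0 ≅ Z.

Order the vertices as 0 < 1 < 2 < 3 < 4 < 5 < 6 < 7 < 8. Listing each simplex with vertices in this order, K has dimension 2 with simplices:

  0-simplices (9): [0], [1], [2], [3], [4], [5], [6], [7], [8]
  1-simplices (27): (27 of them)
  2-simplices (18): [0,2,4], [0,2,6], [0,4,5], [0,5,7], [0,6,8], [0,7,8], [1,2,4], [1,2,7], [1,4,6], [1,5,7], [1,5,8], [1,6,8], [2,3,6], [2,3,7], [3,4,5], [3,4,6], [3,5,8], [3,7,8]

giving chain groups C_0 ≅ Z^9, C_1 ≅ Z^27, C_2 ≅ Z^18.

The boundary map ∂_1: C_1 → C_0 sends each edge [p,q] (with p < q) to q − p. For instance
  ∂[1,4] = [4] − [1].
The resulting 9×27 matrix has rank 8, and its Smith normal form has invariant factors (1,1,1,1,1,1,1,1).

Boundary ∂_2: C_2 → C_1 acts by ∂[p,q,r] = [q,r] − [p,r] + [p,q]. For instance
  ∂[3,7,8] = [7,8] − [3,8] + [3,7],
  ∂[1,5,8] = [5,8] − [1,8] + [1,5].
This gives a 27×18 integer matrix of rank 18; reducing to Smith normal form yields diagonal entries (1,1,1,1,1,1,1,1,1,1,1,1,1,1,1,1,1,2).

Computing H_k = (kernel of ∂_k) / (image of ∂_{k+1}):

  H_0: rank C_0 − rank ∂_1 = 9 − 8 = 1, and the invariant factors of ∂_1 are all 1, so H_0 = Z.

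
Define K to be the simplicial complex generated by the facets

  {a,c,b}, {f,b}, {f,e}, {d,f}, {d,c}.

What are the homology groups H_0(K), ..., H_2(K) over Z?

H_0 = Z,  H_1 = Z,  H_2 = 0.

Order the vertices as a < b < c < d < e < f. Listing each simplex with vertices in this order, K has dimension 2 with simplices:

  0-simplices (6): a, b, c, d, e, f
  1-simplices (7): ab, ac, bc, bf, cd, df, ef
  2-simplices (1): abc

Hence C_0 ≅ Z^6, C_1 ≅ Z^7, C_2 ≅ Z^1.

The boundary map ∂_1: C_1 → C_0 is given by ∂[p,q] = [q] − [p].
As a 6×7 matrix over Z this has rank 5, with invariant factors (1,1,1,1,1).

∂_2: C_2 → C_1 acts by ∂[p,q,r] = [q,r] − [p,r] + [p,q]. For instance
  ∂abc = bc − ac + ab.
The 7×1 boundary matrix has rank 1 and Smith normal form diag(1).

Now H_k = ker ∂_k / im ∂_{k+1}, so:

  H_0: rank C_0 − rank ∂_1 = 6 − 5 = 1, and the invariant factors of ∂_1 are all 1, so H_0 ≅ Z.
  H_1: rank ker ∂_1 − rank ∂_2 = (7 − 5) − 1 = 1, and the invariant factors of ∂_2 are all 1, so H_1 ≅ Z.
  H_2: rank ker ∂_2 − rank ∂_3 = (1 − 1) − 0 = 0, and there is no ∂_3, so H_2 ≅ 0.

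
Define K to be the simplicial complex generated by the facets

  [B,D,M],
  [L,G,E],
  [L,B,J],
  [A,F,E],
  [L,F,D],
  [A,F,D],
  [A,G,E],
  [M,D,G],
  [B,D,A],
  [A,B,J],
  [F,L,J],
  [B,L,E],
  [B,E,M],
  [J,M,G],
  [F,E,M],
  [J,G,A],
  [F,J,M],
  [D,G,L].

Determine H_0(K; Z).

Take the total order A < B < D < E < F < G < J < L < M on the vertex set. Then K (dimension 2) consists of the simplices:

  0-simplices (9): A, B, D, E, F, G, J, L, M
  1-simplices (27): AB, AD, AE, AF, AG, AJ, BD, BE, BJ, BL, BM, DF, DG, DL, DM, EF, EG, EL, EM, FJ, FL, FM, GJ, GL, GM, JL, JM
  2-simplices (18): ABD, ABJ, ADF, AEF, AEG, AGJ, BDM, BEL, BEM, BJL, DFL, DGL, DGM, EFM, EGL, FJL, FJM, GJM

so the chain groups are C_0 ≅ Z^9, C_1 ≅ Z^27, C_2 ≅ Z^18.

Boundary ∂_1: C_1 → C_0 is given by ∂[p,q] = [q] − [p]. For instance
  ∂AE = E − A.
The 9×27 boundary matrix has rank 8 and Smith normal form diag(1,1,1,1,1,1,1,1).

Boundary ∂_2: C_2 → C_1 acts by ∂[p,q,r] = [q,r] − [p,r] + [p,q]. For instance
  ∂GJM = JM − GM + GJ,
  ∂DFL = FL − DL + DF.
The 27×18 boundary matrix has rank 17 and Smith normal form diag(1,1,1,1,1,1,1,1,1,1,1,1,1,1,1,1,1).

Now H_k = ker ∂_k / im ∂_{k+1}, so:

  H_0: rank C_0 − rank ∂_1 = 9 − 8 = 1, and the invariant factors of ∂_1 are all 1, so H_0 = Z.

(K is a triangulation of the torus T^2.)

H_0 ≅ Z.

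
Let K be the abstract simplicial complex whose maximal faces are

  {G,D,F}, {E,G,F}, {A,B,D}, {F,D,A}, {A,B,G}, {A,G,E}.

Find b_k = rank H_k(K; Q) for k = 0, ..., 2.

b_0 = 1, b_1 = 1, b_2 = 0.

Take the total order A < B < D < E < F < G on the vertex set. Then K (dimension 2) consists of the simplices:

  0-simplices (6): A, B, D, E, F, G
  1-simplices (12): AB, AD, AE, AF, AG, BD, BG, DF, DG, EF, EG, FG
  2-simplices (6): ABD, ABG, ADF, AEG, DFG, EFG

giving chain groups C_0 ≅ Z^6, C_1 ≅ Z^12, C_2 ≅ Z^6.

The boundary map ∂_1: C_1 → C_0 is given by ∂[p,q] = [q] − [p].
As a 6×12 matrix over Z this has rank 5, with invariant factors (1,1,1,1,1).

Boundary ∂_2: C_2 → C_1 acts by ∂[p,q,r] = [q,r] − [p,r] + [p,q]. For instance
  ∂DFG = FG − DG + DF,
  ∂ADF = DF − AF + AD.
The resulting 12×6 matrix has rank 6, and its Smith normal form has invariant factors (1,1,1,1,1,1).

Reading off H_k = ker ∂_k / im ∂_{k+1}:

  H_0: rank C_0 − rank ∂_1 = 6 − 5 = 1, and the invariant factors of ∂_1 are all 1, so H_0 ≅ Z.
  H_1: rank ker ∂_1 − rank ∂_2 = (12 − 5) − 6 = 1, and the invariant factors of ∂_2 are all 1, so H_1 ≅ Z.
  H_2: rank ker ∂_2 − rank ∂_3 = (6 − 6) − 0 = 0, and there is no ∂_3, so H_2 ≅ 0.

Hence the Betti numbers are b_0 = 1, b_1 = 1, b_2 = 0.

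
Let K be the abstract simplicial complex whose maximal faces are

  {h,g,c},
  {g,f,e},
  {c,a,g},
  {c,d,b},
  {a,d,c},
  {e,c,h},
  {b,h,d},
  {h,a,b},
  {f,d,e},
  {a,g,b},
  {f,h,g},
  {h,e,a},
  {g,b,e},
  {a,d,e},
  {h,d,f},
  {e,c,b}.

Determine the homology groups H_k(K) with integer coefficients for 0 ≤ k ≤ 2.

H_0 ≅ Z,  H_1 ≅ Z^2,  H_2 ≅ Z.

K has 8 vertices, 24 edges, 16 triangles.
rank ∂_0 = 0, rank ∂_1 = 7 ⇒ b_0 = 8 − 0 − 7 = 1; all invariant factors of ∂_1 are 1 so no torsion. So H_0 = Z.
rank ∂_1 = 7, rank ∂_2 = 15 ⇒ b_1 = 24 − 7 − 15 = 2; all invariant factors of ∂_2 are 1 so no torsion. So H_1 = Z^2.
rank ∂_2 = 15, rank ∂_3 = 0 ⇒ b_2 = 16 − 15 − 0 = 1. So H_2 = Z.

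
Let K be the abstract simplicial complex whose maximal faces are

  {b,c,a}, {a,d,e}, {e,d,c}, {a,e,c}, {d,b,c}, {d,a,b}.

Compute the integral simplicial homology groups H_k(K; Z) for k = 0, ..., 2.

Fix the vertex order a < b < c < d < e and write every simplex with vertices in increasing order. Then dim K = 2 and the simplices of K are:

  0-simplices (5): a, b, c, d, e
  1-simplices (9): ab, ac, ad, ae, bc, bd, cd, ce, de
  2-simplices (6): abc, abd, ace, ade, bcd, cde

so the chain groups are C_0 ≅ Z^5, C_1 ≅ Z^9, C_2 ≅ Z^6.

Boundary ∂_1: C_1 → C_0 sends each edge [p,q] (with p < q) to q − p.
The resulting 5×9 matrix has rank 4, and its Smith normal form has invariant factors (1,1,1,1).

∂_2: C_2 → C_1 sends each 2-simplex [p,q,r] to [q,r] − [p,r] + [p,q]. For instance
  ∂abd = bd − ad + ab,
  ∂ade = de − ae + ad.
The resulting 9×6 matrix has rank 5, and its Smith normal form has invariant factors (1,1,1,1,1).

Reading off H_k = ker ∂_k / im ∂_{k+1}:

  H_0: rank C_0 − rank ∂_1 = 5 − 4 = 1, and the invariant factors of ∂_1 are all 1, so H_0 = Z.
  H_1: rank ker ∂_1 − rank ∂_2 = (9 − 4) − 5 = 0, and the invariant factors of ∂_2 are all 1, so H_1 = 0.
  H_2: rank ker ∂_2 − rank ∂_3 = (6 − 5) − 0 = 1, and there is no ∂_3, so H_2 = Z.

H_0 ≅ Z,  H_1 = 0,  H_2 ≅ Z.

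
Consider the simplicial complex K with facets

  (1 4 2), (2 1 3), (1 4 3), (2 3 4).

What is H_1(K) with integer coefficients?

H_1 = 0.

We work with the vertex ordering 1 < 2 < 3 < 4. The simplices of K, each written with vertices in increasing order, are:

  0-simplices (4): [1], [2], [3], [4]
  1-simplices (6): [1,2], [1,3], [1,4], [2,3], [2,4], [3,4]
  2-simplices (4): [1,2,3], [1,2,4], [1,3,4], [2,3,4]

giving chain groups C_0 ≅ Z^4, C_1 ≅ Z^6, C_2 ≅ Z^4.

The boundary map ∂_1: C_1 → C_0 sends each edge [p,q] (with p < q) to q − p. For instance
  ∂[1,2] = [2] − [1].
As a 4×6 matrix over Z this has rank 3, with invariant factors (1,1,1).

∂_2: C_2 → C_1 sends each 2-simplex [p,q,r] to [q,r] − [p,r] + [p,q]. For instance
  ∂[1,3,4] = [3,4] − [1,4] + [1,3],
  ∂[1,2,3] = [2,3] − [1,3] + [1,2].
The 6×4 boundary matrix has rank 3 and Smith normal form diag(1,1,1).

Computing H_k = (kernel of ∂_k) / (image of ∂_{k+1}):

  H_1: rank ker ∂_1 − rank ∂_2 = (6 − 3) − 3 = 0, and the invariant factors of ∂_2 are all 1, so H_1 ≅ 0.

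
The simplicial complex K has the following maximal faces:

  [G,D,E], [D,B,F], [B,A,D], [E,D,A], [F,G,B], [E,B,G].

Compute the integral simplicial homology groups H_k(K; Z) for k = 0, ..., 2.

H_0 = Z,  H_1 = Z,  H_2 = 0.

Take the total order A < B < D < E < F < G on the vertex set. Then K (dimension 2) consists of the simplices:

  0-simplices (6): A, B, D, E, F, G
  1-simplices (12): AB, AD, AE, BD, BE, BF, BG, DE, DF, DG, EG, FG
  2-simplices (6): ABD, ADE, BDF, BEG, BFG, DEG

so the chain groups are C_0 ≅ Z^6, C_1 ≅ Z^12, C_2 ≅ Z^6.

∂_1: C_1 → C_0 is given by ∂[p,q] = [q] − [p]. For instance
  ∂DG = G − D.
As a 6×12 matrix over Z this has rank 5, with invariant factors (1,1,1,1,1).

The boundary map ∂_2: C_2 → C_1 maps a triangle to the signed sum of its edges. For instance
  ∂BDF = DF − BF + BD,
  ∂BFG = FG − BG + BF.
The 12×6 boundary matrix has rank 6 and Smith normal form diag(1,1,1,1,1,1).

From H_k ≅ ker(∂_k) / im(∂_{k+1}) we obtain:

  H_0: rank C_0 − rank ∂_1 = 6 − 5 = 1, and the invariant factors of ∂_1 are all 1, so H_0 ≅ Z.
  H_1: rank ker ∂_1 − rank ∂_2 = (12 − 5) − 6 = 1, and the invariant factors of ∂_2 are all 1, so H_1 ≅ Z.
  H_2: rank ker ∂_2 − rank ∂_3 = (6 − 6) − 0 = 0, and there is no ∂_3, so H_2 ≅ 0.

As a check, the Euler characteristic is 6 − 12 + 6 = 0, which agrees with 1 − 1 + 0 = 0.
(K is a triangulation of the cylinder S^1 x I.)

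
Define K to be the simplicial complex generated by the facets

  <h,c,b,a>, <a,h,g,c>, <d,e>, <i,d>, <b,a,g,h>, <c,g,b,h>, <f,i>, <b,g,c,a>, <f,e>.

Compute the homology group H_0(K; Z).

We work with the vertex ordering a < b < c < d < e < f < g < h < i. The simplices of K, each written with vertices in increasing order, are:

  0-simplices (9): a, b, c, d, e, f, g, h, i
  1-simplices (14): ab, ac, ag, ah, bc, bg, bh, cg, ch, de, di, ef, fi, gh
  2-simplices (10): abc, abg, abh, acg, ach, agh, bcg, bch, bgh, cgh
  3-simplices (5): abcg, abch, abgh, acgh, bcgh

Hence C_0 ≅ Z^9, C_1 ≅ Z^14, C_2 ≅ Z^10, C_3 ≅ Z^5.

The boundary map ∂_1: C_1 → C_0 maps an edge to its endpoints' difference, ∂[p,q] = q − p.
The resulting 9×14 matrix has rank 7, and its Smith normal form has invariant factors (1,1,1,1,1,1,1).

Boundary ∂_2: C_2 → C_1 maps a triangle to the signed sum of its edges. For instance
  ∂acg = cg − ag + ac,
  ∂abg = bg − ag + ab.
This gives a 14×10 integer matrix of rank 6; reducing to Smith normal form yields diagonal entries (1,1,1,1,1,1).

∂_3: C_3 → C_2 sends each 3-simplex σ to the alternating sum Σ_i (−1)^i (σ with its i-th vertex removed). For instance
  ∂bcgh = cgh − bgh + bch − bcg,
  ∂abgh = bgh − agh + abh − abg.
This gives a 10×5 integer matrix of rank 4; reducing to Smith normal form yields diagonal entries (1,1,1,1).

From H_k ≅ ker(∂_k) / im(∂_{k+1}) we obtain:

  H_0: rank C_0 − rank ∂_1 = 9 − 7 = 2, and the invariant factors of ∂_1 are all 1, so H_0 = Z^2.

H_0 = Z^2.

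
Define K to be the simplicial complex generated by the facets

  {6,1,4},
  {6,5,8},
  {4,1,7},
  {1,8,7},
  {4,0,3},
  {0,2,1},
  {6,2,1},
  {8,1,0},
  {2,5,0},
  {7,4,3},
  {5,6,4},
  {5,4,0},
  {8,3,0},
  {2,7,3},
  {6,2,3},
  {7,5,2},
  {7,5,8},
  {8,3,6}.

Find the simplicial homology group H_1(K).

Fix the vertex order 0 < 1 < 2 < 3 < 4 < 5 < 6 < 7 < 8 and write every simplex with vertices in increasing order. Then dim K = 2 and the simplices of K are:

  0-simplices (9): [0], [1], [2], [3], [4], [5], [6], [7], [8]
  1-simplices (27): (27 of them)
  2-simplices (18): [0,1,2], [0,1,8], [0,2,5], [0,3,4], [0,3,8], [0,4,5], [1,2,6], [1,4,6], [1,4,7], [1,7,8], [2,3,6], [2,3,7], [2,5,7], [3,4,7], [3,6,8], [4,5,6], [5,6,8], [5,7,8]

giving chain groups C_0 ≅ Z^9, C_1 ≅ Z^27, C_2 ≅ Z^18.

∂_1: C_1 → C_0 sends each edge [p,q] (with p < q) to q − p.
This gives a 9×27 integer matrix of rank 8; reducing to Smith normal form yields diagonal entries (1,1,1,1,1,1,1,1).

∂_2: C_2 → C_1 sends each 2-simplex [p,q,r] to [q,r] − [p,r] + [p,q]. For instance
  ∂[1,7,8] = [7,8] − [1,8] + [1,7],
  ∂[2,3,7] = [3,7] − [2,7] + [2,3].
The resulting 27×18 matrix has rank 17, and its Smith normal form has invariant factors (1,1,1,1,1,1,1,1,1,1,1,1,1,1,1,1,1).

From H_k ≅ ker(∂_k) / im(∂_{k+1}) we obtain:

  H_1: rank ker ∂_1 − rank ∂_2 = (27 − 8) − 17 = 2, and the invariant factors of ∂_2 are all 1, so H_1 ≅ Z^2.

H_1 ≅ Z^2.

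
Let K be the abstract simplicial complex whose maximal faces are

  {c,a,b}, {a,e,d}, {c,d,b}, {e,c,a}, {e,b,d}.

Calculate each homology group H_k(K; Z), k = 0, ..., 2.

H_0 ≅ Z,  H_1 ≅ Z,  H_2 = 0.

Take the total order a < b < c < d < e on the vertex set. Then K (dimension 2) consists of the simplices:

  0-simplices (5): a, b, c, d, e
  1-simplices (10): ab, ac, ad, ae, bc, bd, be, cd, ce, de
  2-simplices (5): abc, ace, ade, bcd, bde

so the chain groups are C_0 ≅ Z^5, C_1 ≅ Z^10, C_2 ≅ Z^5.

Boundary ∂_1: C_1 → C_0 maps an edge to its endpoints' difference, ∂[p,q] = q − p. For instance
  ∂be = e − b.
As a 5×10 matrix over Z this has rank 4, with invariant factors (1,1,1,1).

Boundary ∂_2: C_2 → C_1 maps a triangle to the signed sum of its edges. For instance
  ∂bde = de − be + bd,
  ∂abc = bc − ac + ab.
As a 10×5 matrix over Z this has rank 5, with invariant factors (1,1,1,1,1).

Reading off H_k = ker ∂_k / im ∂_{k+1}:

  H_0: rank C_0 − rank ∂_1 = 5 − 4 = 1, and the invariant factors of ∂_1 are all 1, so H_0 ≅ Z.
  H_1: rank ker ∂_1 − rank ∂_2 = (10 − 4) − 5 = 1, and the invariant factors of ∂_2 are all 1, so H_1 ≅ Z.
  H_2: rank ker ∂_2 − rank ∂_3 = (5 − 5) − 0 = 0, and there is no ∂_3, so H_2 ≅ 0.

As a check, the Euler characteristic is 5 − 10 + 5 = 0, which agrees with 1 − 1 + 0 = 0.
(K is a triangulation of the Möbius band.)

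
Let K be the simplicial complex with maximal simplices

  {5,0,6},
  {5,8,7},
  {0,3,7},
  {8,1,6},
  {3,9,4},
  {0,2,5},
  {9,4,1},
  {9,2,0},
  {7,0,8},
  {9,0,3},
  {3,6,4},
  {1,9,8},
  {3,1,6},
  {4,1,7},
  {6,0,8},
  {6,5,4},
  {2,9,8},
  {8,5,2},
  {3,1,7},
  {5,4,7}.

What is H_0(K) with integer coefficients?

Take the total order 0 < 1 < 2 < 3 < 4 < 5 < 6 < 7 < 8 < 9 on the vertex set. Then K (dimension 2) consists of the simplices:

  0-simplices (10): [0], [1], [2], [3], [4], [5], [6], [7], [8], [9]
  1-simplices (30): (30 of them)
  2-simplices (20): (20 of them)

Hence C_0 ≅ Z^10, C_1 ≅ Z^30, C_2 ≅ Z^20.

∂_1: C_1 → C_0 sends each edge [p,q] (with p < q) to q − p.
The resulting 10×30 matrix has rank 9, and its Smith normal form has invariant factors (1,1,1,1,1,1,1,1,1).

The boundary map ∂_2: C_2 → C_1 sends each 2-simplex [p,q,r] to [q,r] − [p,r] + [p,q]. For instance
  ∂[4,5,6] = [5,6] − [4,6] + [4,5],
  ∂[1,8,9] = [8,9] − [1,9] + [1,8].
The 30×20 boundary matrix has rank 20 and Smith normal form diag(1,1,1,1,1,1,1,1,1,1,1,1,1,1,1,1,1,1,1,2).

Reading off H_k = ker ∂_k / im ∂_{k+1}:

  H_0: rank C_0 − rank ∂_1 = 10 − 9 = 1, and the invariant factors of ∂_1 are all 1, so H_0 = Z.

H_0 ≅ Z.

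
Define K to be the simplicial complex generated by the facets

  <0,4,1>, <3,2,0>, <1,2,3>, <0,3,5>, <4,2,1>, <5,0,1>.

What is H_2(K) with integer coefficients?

K has 6 vertices, 12 edges, 6 triangles.
rank ∂_2 = 6, rank ∂_3 = 0 ⇒ b_2 = 6 − 6 − 0 = 0. So H_2 = 0.

H_2 = 0.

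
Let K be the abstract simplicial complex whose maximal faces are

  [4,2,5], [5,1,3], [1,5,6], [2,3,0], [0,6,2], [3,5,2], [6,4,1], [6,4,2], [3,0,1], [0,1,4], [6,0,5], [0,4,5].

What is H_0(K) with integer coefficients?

Take the total order 0 < 1 < 2 < 3 < 4 < 5 < 6 on the vertex set. Then K (dimension 2) consists of the simplices:

  0-simplices (7): [0], [1], [2], [3], [4], [5], [6]
  1-simplices (18): [0,1], [0,2], [0,3], [0,4], [0,5], [0,6], [1,3], [1,4], [1,5], [1,6], [2,3], [2,4], [2,5], [2,6], [3,5], [4,5], [4,6], [5,6]
  2-simplices (12): [0,1,3], [0,1,4], [0,2,3], [0,2,6], [0,4,5], [0,5,6], [1,3,5], [1,4,6], [1,5,6], [2,3,5], [2,4,5], [2,4,6]

Hence C_0 ≅ Z^7, C_1 ≅ Z^18, C_2 ≅ Z^12.

Boundary ∂_1: C_1 → C_0 sends each edge [p,q] (with p < q) to q − p.
The 7×18 boundary matrix has rank 6 and Smith normal form diag(1,1,1,1,1,1).

Boundary ∂_2: C_2 → C_1 sends each 2-simplex [p,q,r] to [q,r] − [p,r] + [p,q]. For instance
  ∂[2,3,5] = [3,5] − [2,5] + [2,3],
  ∂[0,1,4] = [1,4] − [0,4] + [0,1].
The resulting 18×12 matrix has rank 12, and its Smith normal form has invariant factors (1,1,1,1,1,1,1,1,1,1,1,2).

Computing H_k = (kernel of ∂_k) / (image of ∂_{k+1}):

  H_0: rank C_0 − rank ∂_1 = 7 − 6 = 1, and the invariant factors of ∂_1 are all 1, so H_0 = Z.

H_0 = Z.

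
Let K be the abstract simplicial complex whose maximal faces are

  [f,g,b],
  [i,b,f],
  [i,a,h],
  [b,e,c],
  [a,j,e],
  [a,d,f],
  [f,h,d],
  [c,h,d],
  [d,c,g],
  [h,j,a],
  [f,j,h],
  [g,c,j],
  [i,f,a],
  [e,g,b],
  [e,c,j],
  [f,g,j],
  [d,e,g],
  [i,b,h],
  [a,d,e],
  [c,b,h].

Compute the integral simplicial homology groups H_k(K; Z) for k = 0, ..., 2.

H_0 ≅ Z,  H_1 ≅ Z ⊕ Z/2,  H_2 = 0.

Fix the vertex order a < b < c < d < e < f < g < h < i < j and write every simplex with vertices in increasing order. Then dim K = 2 and the simplices of K are:

  0-simplices (10): a, b, c, d, e, f, g, h, i, j
  1-simplices (30): ad, ae, af, ah, ai, aj, bc, be, bf, bg, bh, bi, cd, ce, cg, ch, cj, de, df, dg, dh, eg, ej, fg, fh, fi, fj, gj, hi, hj
  2-simplices (20): ade, adf, aej, afi, ahi, ahj, bce, bch, beg, bfg, bfi, bhi, cdg, cdh, cej, cgj, deg, dfh, fgj, fhj

giving chain groups C_0 ≅ Z^10, C_1 ≅ Z^30, C_2 ≅ Z^20.

Boundary ∂_1: C_1 → C_0 sends each edge [p,q] (with p < q) to q − p. For instance
  ∂bc = c − b.
This gives a 10×30 integer matrix of rank 9; reducing to Smith normal form yields diagonal entries (1,1,1,1,1,1,1,1,1).

∂_2: C_2 → C_1 sends each 2-simplex [p,q,r] to [q,r] − [p,r] + [p,q]. For instance
  ∂beg = eg − bg + be,
  ∂cdg = dg − cg + cd.
The resulting 30×20 matrix has rank 20, and its Smith normal form has invariant factors (1,1,1,1,1,1,1,1,1,1,1,1,1,1,1,1,1,1,1,2).

Computing H_k = (kernel of ∂_k) / (image of ∂_{k+1}):

  H_0: rank C_0 − rank ∂_1 = 10 − 9 = 1, and the invariant factors of ∂_1 are all 1, so H_0 ≅ Z.
  H_1: rank ker ∂_1 − rank ∂_2 = (30 − 9) − 20 = 1, and ∂_2 has invariant factor 2 > 1, so H_1 ≅ Z ⊕ Z/2.
  H_2: rank ker ∂_2 − rank ∂_3 = (20 − 20) − 0 = 0, and there is no ∂_3, so H_2 ≅ 0.

(K is a triangulation of the Klein bottle.)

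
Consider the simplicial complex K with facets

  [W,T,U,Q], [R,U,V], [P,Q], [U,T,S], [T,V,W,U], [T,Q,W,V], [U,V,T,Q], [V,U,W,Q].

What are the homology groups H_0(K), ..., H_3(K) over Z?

Take the total order P < Q < R < S < T < U < V < W on the vertex set. Then K (dimension 3) consists of the simplices:

  0-simplices (8): P, Q, R, S, T, U, V, W
  1-simplices (15): PQ, QT, QU, QV, QW, RU, RV, ST, SU, TU, TV, TW, UV, UW, VW
  2-simplices (12): QTU, QTV, QTW, QUV, QUW, QVW, RUV, STU, TUV, TUW, TVW, UVW
  3-simplices (5): QTUV, QTUW, QTVW, QUVW, TUVW

so the chain groups are C_0 ≅ Z^8, C_1 ≅ Z^15, C_2 ≅ Z^12, C_3 ≅ Z^5.

∂_1: C_1 → C_0 sends each edge [p,q] (with p < q) to q − p.
The 8×15 boundary matrix has rank 7 and Smith normal form diag(1,1,1,1,1,1,1).

The boundary map ∂_2: C_2 → C_1 sends each 2-simplex [p,q,r] to [q,r] − [p,r] + [p,q]. For instance
  ∂QTV = TV − QV + QT,
  ∂QTU = TU − QU + QT.
The 15×12 boundary matrix has rank 8 and Smith normal form diag(1,1,1,1,1,1,1,1).

Boundary ∂_3: C_3 → C_2 sends each 3-simplex σ to the alternating sum Σ_i (−1)^i (σ with its i-th vertex removed). For instance
  ∂QTUV = TUV − QUV + QTV − QTU,
  ∂TUVW = UVW − TVW + TUW − TUV.
As a 12×5 matrix over Z this has rank 4, with invariant factors (1,1,1,1).

Computing H_k = (kernel of ∂_k) / (image of ∂_{k+1}):

  H_0: rank C_0 − rank ∂_1 = 8 − 7 = 1, and the invariant factors of ∂_1 are all 1, so H_0 ≅ Z.
  H_1: rank ker ∂_1 − rank ∂_2 = (15 − 7) − 8 = 0, and the invariant factors of ∂_2 are all 1, so H_1 ≅ 0.
  H_2: rank ker ∂_2 − rank ∂_3 = (12 − 8) − 4 = 0, and the invariant factors of ∂_3 are all 1, so H_2 ≅ 0.
  H_3: rank ker ∂_3 − rank ∂_4 = (5 − 4) − 0 = 1, and there is no ∂_4, so H_3 ≅ Z.

As a check, the Euler characteristic is 8 − 15 + 12 − 5 = 0, which agrees with 1 − 0 + 0 − 1 = 0.

H_0 = Z,  H_1 = 0,  H_2 = 0,  H_3 = Z.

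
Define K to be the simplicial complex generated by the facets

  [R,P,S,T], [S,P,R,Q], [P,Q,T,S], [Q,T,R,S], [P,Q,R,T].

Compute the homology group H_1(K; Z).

K has 5 vertices, 10 edges, 10 triangles, 5 3-simplices.
rank ∂_1 = 4, rank ∂_2 = 6 ⇒ b_1 = 10 − 4 − 6 = 0; all invariant factors of ∂_2 are 1 so no torsion. So H_1 = 0.

H_1 ≅ 0.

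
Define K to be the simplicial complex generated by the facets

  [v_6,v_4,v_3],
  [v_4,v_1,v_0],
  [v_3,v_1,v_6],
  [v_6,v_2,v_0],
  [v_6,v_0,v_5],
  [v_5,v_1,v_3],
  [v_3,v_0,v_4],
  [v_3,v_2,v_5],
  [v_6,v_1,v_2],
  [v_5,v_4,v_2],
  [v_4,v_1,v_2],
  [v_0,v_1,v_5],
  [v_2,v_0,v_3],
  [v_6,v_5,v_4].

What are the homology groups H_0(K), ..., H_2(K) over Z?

H_0 ≅ Z,  H_1 ≅ Z^2,  H_2 ≅ Z.

Order the vertices as v_0 < v_1 < v_2 < v_3 < v_4 < v_5 < v_6. Listing each simplex with vertices in this order, K has dimension 2 with simplices:

  0-simplices (7): [v_0], [v_1], [v_2], [v_3], [v_4], [v_5], [v_6]
  1-simplices (21): (21 of them)
  2-simplices (14): (14 of them)

Hence C_0 ≅ Z^7, C_1 ≅ Z^21, C_2 ≅ Z^14.

∂_1: C_1 → C_0 maps an edge to its endpoints' difference, ∂[p,q] = q − p. For instance
  ∂[v_4,v_5] = [v_5] − [v_4].
This gives a 7×21 integer matrix of rank 6; reducing to Smith normal form yields diagonal entries (1,1,1,1,1,1).

Boundary ∂_2: C_2 → C_1 maps a triangle to the signed sum of its edges. For instance
  ∂[v_0,v_2,v_6] = [v_2,v_6] − [v_0,v_6] + [v_0,v_2],
  ∂[v_0,v_2,v_3] = [v_2,v_3] − [v_0,v_3] + [v_0,v_2].
This gives a 21×14 integer matrix of rank 13; reducing to Smith normal form yields diagonal entries (1,1,1,1,1,1,1,1,1,1,1,1,1).

Computing H_k = (kernel of ∂_k) / (image of ∂_{k+1}):

  H_0: rank C_0 − rank ∂_1 = 7 − 6 = 1, and the invariant factors of ∂_1 are all 1, so H_0 ≅ Z.
  H_1: rank ker ∂_1 − rank ∂_2 = (21 − 6) − 13 = 2, and the invariant factors of ∂_2 are all 1, so H_1 ≅ Z^2.
  H_2: rank ker ∂_2 − rank ∂_3 = (14 − 13) − 0 = 1, and there is no ∂_3, so H_2 ≅ Z.

(K is a triangulation of the torus T^2.)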